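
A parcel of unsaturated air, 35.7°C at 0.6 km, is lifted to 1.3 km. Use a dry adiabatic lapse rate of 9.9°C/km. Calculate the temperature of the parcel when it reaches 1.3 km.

28.77°C

Dry adiabatic to 1300 m: -9.9 × 0.7 km = -6.93°C, so T = 28.77°C.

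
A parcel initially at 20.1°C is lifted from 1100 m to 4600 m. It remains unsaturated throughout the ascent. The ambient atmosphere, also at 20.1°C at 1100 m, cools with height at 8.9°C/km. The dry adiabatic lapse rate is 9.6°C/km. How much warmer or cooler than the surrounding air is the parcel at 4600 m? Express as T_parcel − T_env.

-2.45°C (parcel cooler than environment)

Parcel:
  1100 → 4600 m (dry, 9.6°C/km): ΔT = -9.6 × 3.5 = -33.6°C → T = -13.5°C
Environment:
  1100 → 4600 m (environment, 8.9°C/km): ΔT = -8.9 × 3.5 = -31.15°C → T = -11.05°C
T_parcel − T_env = -13.5 − (-11.05) = -2.45°C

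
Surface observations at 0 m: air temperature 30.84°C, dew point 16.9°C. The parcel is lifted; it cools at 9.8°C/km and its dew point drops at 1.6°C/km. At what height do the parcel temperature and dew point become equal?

T and T_d converge at 9.8 − 1.6 = 8.2°C per km
Height above start = (30.84 − 16.9) / 8.2 = 1.7 km
LCL altitude = 0 m + 1700 m = 1700 m

1700 m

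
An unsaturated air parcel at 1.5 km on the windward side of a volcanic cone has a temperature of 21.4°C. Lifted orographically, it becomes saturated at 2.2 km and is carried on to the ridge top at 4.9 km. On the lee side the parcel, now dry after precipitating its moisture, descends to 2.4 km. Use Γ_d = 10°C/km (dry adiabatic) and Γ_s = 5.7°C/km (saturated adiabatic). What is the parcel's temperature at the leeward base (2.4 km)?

1500 → 2200 m (dry, 10°C/km): ΔT = -10 × 0.7 = -7°C → T = 14.4°C
2200 → 4900 m (saturated, 5.7°C/km): ΔT = -5.7 × 2.7 = -15.39°C → T = -0.99°C
4900 → 2400 m (dry descent, 10°C/km): ΔT = +10 × 2.5 = +25°C → T = 24.01°C

24.01°C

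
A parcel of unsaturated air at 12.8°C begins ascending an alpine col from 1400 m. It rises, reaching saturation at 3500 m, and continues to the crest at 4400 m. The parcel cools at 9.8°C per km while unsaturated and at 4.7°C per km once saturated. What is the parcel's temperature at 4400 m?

Dry to 3500 m: -9.8 × 2.1 km = -20.58°C, so T = -7.78°C.
Saturated to 4400 m: -4.7 × 0.9 km = -4.23°C, so T = -12.01°C.

-12.01°C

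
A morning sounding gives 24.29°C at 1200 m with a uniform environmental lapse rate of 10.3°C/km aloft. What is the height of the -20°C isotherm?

Height above start = (24.29 − (-20)) / 10.3 = 4.3 km
Altitude = 1200 m + 4300 m = 5500 m

5500 m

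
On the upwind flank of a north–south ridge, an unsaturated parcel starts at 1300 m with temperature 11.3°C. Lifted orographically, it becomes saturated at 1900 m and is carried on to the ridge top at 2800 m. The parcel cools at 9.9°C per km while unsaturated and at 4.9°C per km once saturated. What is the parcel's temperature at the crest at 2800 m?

0.95°C

1300–1900 m, dry: Δz = 0.6 km ⇒ ΔT = -5.94°C; T = 5.36°C
1900–2800 m, saturated: Δz = 0.9 km ⇒ ΔT = -4.41°C; T = 0.95°C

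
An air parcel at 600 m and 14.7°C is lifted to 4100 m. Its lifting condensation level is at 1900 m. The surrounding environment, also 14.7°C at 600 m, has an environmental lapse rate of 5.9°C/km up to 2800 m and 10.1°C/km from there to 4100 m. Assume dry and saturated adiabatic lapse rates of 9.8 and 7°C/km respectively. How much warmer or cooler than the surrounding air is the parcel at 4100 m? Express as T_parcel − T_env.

-2.03°C (parcel cooler than environment)

Parcel:
  600–1900 m, dry: Δz = 1.3 km ⇒ ΔT = -12.74°C; T = 1.96°C
  1900–4100 m, saturated: Δz = 2.2 km ⇒ ΔT = -15.4°C; T = -13.44°C
Environment:
  600–2800 m, environment, lower layer: Δz = 2.2 km ⇒ ΔT = -12.98°C; T = 1.72°C
  2800–4100 m, environment, upper layer: Δz = 1.3 km ⇒ ΔT = -13.13°C; T = -11.41°C
T_parcel − T_env = -13.44 − (-11.41) = -2.03°C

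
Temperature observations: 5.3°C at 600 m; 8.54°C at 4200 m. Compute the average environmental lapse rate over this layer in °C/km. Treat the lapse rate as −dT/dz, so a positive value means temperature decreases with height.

-0.9°C/km

Γ = −ΔT/Δz = (5.3 − 8.54) / (4200 − 600) m
  = -3.24°C / 3.6 km = -0.9°C/km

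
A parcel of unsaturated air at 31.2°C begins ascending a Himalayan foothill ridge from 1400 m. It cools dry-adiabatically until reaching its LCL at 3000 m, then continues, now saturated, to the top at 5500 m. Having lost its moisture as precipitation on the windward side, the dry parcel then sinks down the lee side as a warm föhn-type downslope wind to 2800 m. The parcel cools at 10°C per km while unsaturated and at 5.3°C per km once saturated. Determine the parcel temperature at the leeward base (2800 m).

1400 → 3000 m (dry, 10°C/km): ΔT = -10 × 1.6 = -16°C → T = 15.2°C
3000 → 5500 m (saturated, 5.3°C/km): ΔT = -5.3 × 2.5 = -13.25°C → T = 1.95°C
5500 → 2800 m (dry descent, 10°C/km): ΔT = +10 × 2.7 = +27°C → T = 28.95°C

28.95°C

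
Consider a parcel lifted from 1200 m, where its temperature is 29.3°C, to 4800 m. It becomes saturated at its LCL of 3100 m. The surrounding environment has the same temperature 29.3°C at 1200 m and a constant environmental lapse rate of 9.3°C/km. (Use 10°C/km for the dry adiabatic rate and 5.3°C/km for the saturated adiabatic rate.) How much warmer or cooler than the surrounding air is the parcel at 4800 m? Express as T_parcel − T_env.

+5.47°C (parcel warmer than environment)

Parcel:
  1200 → 3100 m (dry, 10°C/km): ΔT = -10 × 1.9 = -19°C → T = 10.3°C
  3100 → 4800 m (saturated, 5.3°C/km): ΔT = -5.3 × 1.7 = -9.01°C → T = 1.29°C
Environment:
  1200 → 4800 m (environment, 9.3°C/km): ΔT = -9.3 × 3.6 = -33.48°C → T = -4.18°C
T_parcel − T_env = 1.29 − (-4.18) = +5.47°C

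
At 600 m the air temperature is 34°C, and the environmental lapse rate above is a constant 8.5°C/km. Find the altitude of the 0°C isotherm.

Height above start = (34 − 0) / 8.5 = 4 km
Altitude = 600 m + 4000 m = 4600 m

4600 m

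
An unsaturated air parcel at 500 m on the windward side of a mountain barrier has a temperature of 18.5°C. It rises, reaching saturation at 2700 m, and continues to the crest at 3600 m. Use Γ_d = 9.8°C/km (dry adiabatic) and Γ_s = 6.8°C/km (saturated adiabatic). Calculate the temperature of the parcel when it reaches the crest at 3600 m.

500–2700 m, dry: Δz = 2.2 km ⇒ ΔT = -21.56°C; T = -3.06°C
2700–3600 m, saturated: Δz = 0.9 km ⇒ ΔT = -6.12°C; T = -9.18°C

-9.18°C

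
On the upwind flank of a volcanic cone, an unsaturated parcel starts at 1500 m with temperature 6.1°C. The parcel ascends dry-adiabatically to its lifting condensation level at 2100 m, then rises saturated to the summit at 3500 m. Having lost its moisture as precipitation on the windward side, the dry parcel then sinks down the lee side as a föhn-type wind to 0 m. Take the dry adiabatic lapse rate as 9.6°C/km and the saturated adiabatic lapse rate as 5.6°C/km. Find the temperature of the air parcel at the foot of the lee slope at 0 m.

1500 → 2100 m (dry, 9.6°C/km): ΔT = -9.6 × 0.6 = -5.76°C → T = 0.34°C
2100 → 3500 m (saturated, 5.6°C/km): ΔT = -5.6 × 1.4 = -7.84°C → T = -7.5°C
3500 → 0 m (dry descent, 9.6°C/km): ΔT = +9.6 × 3.5 = +33.6°C → T = 26.1°C

26.1°C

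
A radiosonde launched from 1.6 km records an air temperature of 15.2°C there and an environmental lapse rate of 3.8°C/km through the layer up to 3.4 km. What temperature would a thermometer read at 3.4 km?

8.36°C

1600 → 3400 m (environmental, 3.8°C/km): ΔT = -3.8 × 1.8 = -6.84°C → T = 8.36°C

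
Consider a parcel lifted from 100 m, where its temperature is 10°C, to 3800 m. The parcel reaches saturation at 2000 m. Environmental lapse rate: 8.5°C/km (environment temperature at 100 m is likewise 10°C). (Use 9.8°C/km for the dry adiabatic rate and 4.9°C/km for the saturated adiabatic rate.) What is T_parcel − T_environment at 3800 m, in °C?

Parcel:
  100–2000 m, dry: Δz = 1.9 km ⇒ ΔT = -18.62°C; T = -8.62°C
  2000–3800 m, saturated: Δz = 1.8 km ⇒ ΔT = -8.82°C; T = -17.44°C
Environment:
  100–3800 m, environment: Δz = 3.7 km ⇒ ΔT = -31.45°C; T = -21.45°C
T_parcel − T_env = -17.44 − (-21.45) = +4.01°C

+4.01°C (parcel warmer than environment)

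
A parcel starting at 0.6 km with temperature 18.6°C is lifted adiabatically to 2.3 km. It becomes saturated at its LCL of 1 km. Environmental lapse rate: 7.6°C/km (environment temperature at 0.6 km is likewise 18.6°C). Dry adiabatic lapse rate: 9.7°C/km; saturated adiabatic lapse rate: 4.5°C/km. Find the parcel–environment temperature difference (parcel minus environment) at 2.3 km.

+3.19°C (parcel warmer than environment)

Parcel:
  From 600 m to 1000 m (dry): cools by 9.7 × 0.4 = 3.88°C, giving 14.72°C.
  From 1000 m to 2300 m (saturated): cools by 4.5 × 1.3 = 5.85°C, giving 8.87°C.
Environment:
  From 600 m to 2300 m (environment): cools by 7.6 × 1.7 = 12.92°C, giving 5.68°C.
T_parcel − T_env = 8.87 − 5.68 = +3.19°C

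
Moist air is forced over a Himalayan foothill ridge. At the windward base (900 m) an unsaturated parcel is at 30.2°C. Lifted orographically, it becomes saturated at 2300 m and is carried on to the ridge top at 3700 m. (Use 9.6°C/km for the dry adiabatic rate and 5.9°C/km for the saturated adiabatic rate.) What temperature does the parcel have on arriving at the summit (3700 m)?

8.5°C

From 900 m to 2300 m (dry): cools by 9.6 × 1.4 = 13.44°C, giving 16.76°C.
From 2300 m to 3700 m (saturated): cools by 5.9 × 1.4 = 8.26°C, giving 8.5°C.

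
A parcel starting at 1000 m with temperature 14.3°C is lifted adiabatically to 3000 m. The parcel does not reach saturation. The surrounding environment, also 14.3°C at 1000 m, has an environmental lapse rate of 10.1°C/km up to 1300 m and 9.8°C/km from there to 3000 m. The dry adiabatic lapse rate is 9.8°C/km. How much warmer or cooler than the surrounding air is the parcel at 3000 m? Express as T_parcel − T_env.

+0.09°C (parcel warmer than environment)

Parcel:
  From 1000 m to 3000 m (dry): cools by 9.8 × 2 = 19.6°C, giving -5.3°C.
Environment:
  From 1000 m to 1300 m (environment, lower layer): cools by 10.1 × 0.3 = 3.03°C, giving 11.27°C.
  From 1300 m to 3000 m (environment, upper layer): cools by 9.8 × 1.7 = 16.66°C, giving -5.39°C.
T_parcel − T_env = -5.3 − (-5.39) = +0.09°C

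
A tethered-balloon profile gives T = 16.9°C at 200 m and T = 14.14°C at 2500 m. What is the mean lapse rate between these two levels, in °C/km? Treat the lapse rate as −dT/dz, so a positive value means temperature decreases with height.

1.2°C/km

Γ = −ΔT/Δz = (16.9 − 14.14) / (2500 − 200) m
  = 2.76°C / 2.3 km = 1.2°C/km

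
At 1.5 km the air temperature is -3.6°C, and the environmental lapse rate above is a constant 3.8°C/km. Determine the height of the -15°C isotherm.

Height above start = (-3.6 − (-15)) / 3.8 = 3 km
Altitude = 1500 m + 3000 m = 4500 m

4.5 km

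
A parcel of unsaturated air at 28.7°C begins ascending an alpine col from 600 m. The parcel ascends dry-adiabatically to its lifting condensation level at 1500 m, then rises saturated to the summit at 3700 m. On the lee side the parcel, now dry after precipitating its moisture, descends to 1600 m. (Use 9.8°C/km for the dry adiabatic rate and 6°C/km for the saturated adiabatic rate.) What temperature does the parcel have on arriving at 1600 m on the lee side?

27.26°C

From 600 m to 1500 m (dry): cools by 9.8 × 0.9 = 8.82°C, giving 19.88°C.
From 1500 m to 3700 m (saturated): cools by 6 × 2.2 = 13.2°C, giving 6.68°C.
From 3700 m to 1600 m (dry descent): warms by 9.8 × 2.1 = 20.58°C, giving 27.26°C.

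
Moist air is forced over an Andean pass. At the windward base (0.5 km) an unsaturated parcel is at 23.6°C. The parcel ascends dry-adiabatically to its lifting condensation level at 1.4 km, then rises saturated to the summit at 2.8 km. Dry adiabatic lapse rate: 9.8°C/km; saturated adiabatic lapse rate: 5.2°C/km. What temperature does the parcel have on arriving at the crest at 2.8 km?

7.5°C

From 500 m to 1400 m (dry): cools by 9.8 × 0.9 = 8.82°C, giving 14.78°C.
From 1400 m to 2800 m (saturated): cools by 5.2 × 1.4 = 7.28°C, giving 7.5°C.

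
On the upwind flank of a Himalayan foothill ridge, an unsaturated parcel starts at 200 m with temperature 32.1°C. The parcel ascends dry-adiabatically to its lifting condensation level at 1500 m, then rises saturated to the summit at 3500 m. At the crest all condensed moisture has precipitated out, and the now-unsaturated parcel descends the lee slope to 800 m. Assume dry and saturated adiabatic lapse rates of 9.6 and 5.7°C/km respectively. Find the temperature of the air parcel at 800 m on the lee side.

34.14°C

200–1500 m, dry: Δz = 1.3 km ⇒ ΔT = -12.48°C; T = 19.62°C
1500–3500 m, saturated: Δz = 2 km ⇒ ΔT = -11.4°C; T = 8.22°C
3500–800 m, dry descent: Δz = 2.7 km ⇒ ΔT = +25.92°C; T = 34.14°C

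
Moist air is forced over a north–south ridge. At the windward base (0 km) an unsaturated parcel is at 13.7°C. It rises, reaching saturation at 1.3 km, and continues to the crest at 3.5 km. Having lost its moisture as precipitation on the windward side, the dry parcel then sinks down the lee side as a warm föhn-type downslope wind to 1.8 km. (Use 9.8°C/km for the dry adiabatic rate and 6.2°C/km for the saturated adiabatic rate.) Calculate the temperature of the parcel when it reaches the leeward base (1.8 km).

From 0 m to 1300 m (dry): cools by 9.8 × 1.3 = 12.74°C, giving 0.96°C.
From 1300 m to 3500 m (saturated): cools by 6.2 × 2.2 = 13.64°C, giving -12.68°C.
From 3500 m to 1800 m (dry descent): warms by 9.8 × 1.7 = 16.66°C, giving 3.98°C.

3.98°C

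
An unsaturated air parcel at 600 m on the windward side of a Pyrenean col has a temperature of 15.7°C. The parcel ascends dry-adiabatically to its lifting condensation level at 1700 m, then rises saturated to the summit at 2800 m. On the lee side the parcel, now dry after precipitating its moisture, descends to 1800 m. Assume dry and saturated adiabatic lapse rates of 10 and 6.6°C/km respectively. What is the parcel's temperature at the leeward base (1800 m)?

7.44°C

600 → 1700 m (dry, 10°C/km): ΔT = -10 × 1.1 = -11°C → T = 4.7°C
1700 → 2800 m (saturated, 6.6°C/km): ΔT = -6.6 × 1.1 = -7.26°C → T = -2.56°C
2800 → 1800 m (dry descent, 10°C/km): ΔT = +10 × 1 = +10°C → T = 7.44°C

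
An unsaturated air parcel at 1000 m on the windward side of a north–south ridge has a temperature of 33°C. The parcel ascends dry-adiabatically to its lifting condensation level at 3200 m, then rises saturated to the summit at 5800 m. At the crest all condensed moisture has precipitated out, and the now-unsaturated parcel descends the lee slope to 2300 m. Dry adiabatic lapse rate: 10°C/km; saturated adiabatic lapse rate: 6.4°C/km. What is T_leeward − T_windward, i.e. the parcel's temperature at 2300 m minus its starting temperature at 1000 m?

1000 → 3200 m (dry, 10°C/km): ΔT = -10 × 2.2 = -22°C → T = 11°C
3200 → 5800 m (saturated, 6.4°C/km): ΔT = -6.4 × 2.6 = -16.64°C → T = -5.64°C
5800 → 2300 m (dry descent, 10°C/km): ΔT = +10 × 3.5 = +35°C → T = 29.36°C
Net change vs windward start: 29.36 − 33 = -3.64°C

-3.64°C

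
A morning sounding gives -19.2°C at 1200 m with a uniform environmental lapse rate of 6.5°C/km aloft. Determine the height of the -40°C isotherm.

Height above start = (-19.2 − (-40)) / 6.5 = 3.2 km
Altitude = 1200 m + 3200 m = 4400 m

4400 m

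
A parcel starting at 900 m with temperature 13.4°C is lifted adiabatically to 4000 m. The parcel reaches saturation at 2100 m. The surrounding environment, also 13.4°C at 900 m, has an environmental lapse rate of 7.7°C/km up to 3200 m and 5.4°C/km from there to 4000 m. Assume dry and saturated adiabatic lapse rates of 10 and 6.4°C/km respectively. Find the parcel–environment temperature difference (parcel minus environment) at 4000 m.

Parcel:
  From 900 m to 2100 m (dry): cools by 10 × 1.2 = 12°C, giving 1.4°C.
  From 2100 m to 4000 m (saturated): cools by 6.4 × 1.9 = 12.16°C, giving -10.76°C.
Environment:
  From 900 m to 3200 m (environment, lower layer): cools by 7.7 × 2.3 = 17.71°C, giving -4.31°C.
  From 3200 m to 4000 m (environment, upper layer): cools by 5.4 × 0.8 = 4.32°C, giving -8.63°C.
T_parcel − T_env = -10.76 − (-8.63) = -2.13°C

-2.13°C (parcel cooler than environment)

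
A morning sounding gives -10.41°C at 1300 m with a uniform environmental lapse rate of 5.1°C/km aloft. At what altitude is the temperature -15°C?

2200 m

Height above start = (-10.41 − (-15)) / 5.1 = 0.9 km
Altitude = 1300 m + 900 m = 2200 m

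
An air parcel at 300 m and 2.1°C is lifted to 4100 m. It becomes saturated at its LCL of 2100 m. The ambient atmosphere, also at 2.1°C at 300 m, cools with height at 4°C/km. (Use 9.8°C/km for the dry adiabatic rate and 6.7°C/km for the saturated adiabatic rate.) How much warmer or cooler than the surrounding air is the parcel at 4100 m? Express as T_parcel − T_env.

-15.84°C (parcel cooler than environment)

Parcel:
  Dry to 2100 m: -9.8 × 1.8 km = -17.64°C, so T = -15.54°C.
  Saturated to 4100 m: -6.7 × 2 km = -13.4°C, so T = -28.94°C.
Environment:
  Environment to 4100 m: -4 × 3.8 km = -15.2°C, so T = -13.1°C.
T_parcel − T_env = -28.94 − (-13.1) = -15.84°C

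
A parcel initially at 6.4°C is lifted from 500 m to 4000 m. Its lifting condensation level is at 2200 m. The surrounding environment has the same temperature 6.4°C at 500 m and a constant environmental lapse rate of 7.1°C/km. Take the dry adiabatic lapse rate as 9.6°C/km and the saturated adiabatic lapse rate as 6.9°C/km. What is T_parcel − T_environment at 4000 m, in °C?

Parcel:
  From 500 m to 2200 m (dry): cools by 9.6 × 1.7 = 16.32°C, giving -9.92°C.
  From 2200 m to 4000 m (saturated): cools by 6.9 × 1.8 = 12.42°C, giving -22.34°C.
Environment:
  From 500 m to 4000 m (environment): cools by 7.1 × 3.5 = 24.85°C, giving -18.45°C.
T_parcel − T_env = -22.34 − (-18.45) = -3.89°C

-3.89°C (parcel cooler than environment)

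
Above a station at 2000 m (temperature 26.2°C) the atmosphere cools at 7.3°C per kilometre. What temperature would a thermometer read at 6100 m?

-3.73°C

2000 → 6100 m (environmental, 7.3°C/km): ΔT = -7.3 × 4.1 = -29.93°C → T = -3.73°C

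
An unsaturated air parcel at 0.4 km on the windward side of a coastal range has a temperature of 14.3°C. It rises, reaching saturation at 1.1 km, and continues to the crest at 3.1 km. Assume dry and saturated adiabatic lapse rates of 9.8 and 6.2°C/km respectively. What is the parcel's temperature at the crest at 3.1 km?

-4.96°C

400–1100 m, dry: Δz = 0.7 km ⇒ ΔT = -6.86°C; T = 7.44°C
1100–3100 m, saturated: Δz = 2 km ⇒ ΔT = -12.4°C; T = -4.96°C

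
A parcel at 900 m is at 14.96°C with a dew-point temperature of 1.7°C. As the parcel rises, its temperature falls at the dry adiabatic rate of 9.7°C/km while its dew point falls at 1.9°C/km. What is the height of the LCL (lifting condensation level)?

2600 m

T and T_d converge at 9.7 − 1.9 = 7.8°C per km
Height above start = (14.96 − 1.7) / 7.8 = 1.7 km
LCL altitude = 900 m + 1700 m = 2600 m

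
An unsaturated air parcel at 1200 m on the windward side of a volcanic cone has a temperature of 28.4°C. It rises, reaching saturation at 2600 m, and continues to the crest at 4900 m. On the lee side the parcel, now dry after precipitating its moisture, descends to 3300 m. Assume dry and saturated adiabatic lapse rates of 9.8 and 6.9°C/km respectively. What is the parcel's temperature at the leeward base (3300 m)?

Dry to 2600 m: -9.8 × 1.4 km = -13.72°C, so T = 14.68°C.
Saturated to 4900 m: -6.9 × 2.3 km = -15.87°C, so T = -1.19°C.
Dry descent to 3300 m: +9.8 × 1.6 km = +15.68°C, so T = 14.49°C.

14.49°C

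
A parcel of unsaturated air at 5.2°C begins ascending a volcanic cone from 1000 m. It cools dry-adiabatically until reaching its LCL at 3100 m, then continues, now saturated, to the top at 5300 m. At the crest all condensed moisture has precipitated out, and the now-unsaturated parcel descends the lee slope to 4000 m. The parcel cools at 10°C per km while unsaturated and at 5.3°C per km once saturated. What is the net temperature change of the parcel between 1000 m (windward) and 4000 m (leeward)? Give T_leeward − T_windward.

From 1000 m to 3100 m (dry): cools by 10 × 2.1 = 21°C, giving -15.8°C.
From 3100 m to 5300 m (saturated): cools by 5.3 × 2.2 = 11.66°C, giving -27.46°C.
From 5300 m to 4000 m (dry descent): warms by 10 × 1.3 = 13°C, giving -14.46°C.
Net change vs windward start: -14.46 − 5.2 = -19.66°C

-19.66°C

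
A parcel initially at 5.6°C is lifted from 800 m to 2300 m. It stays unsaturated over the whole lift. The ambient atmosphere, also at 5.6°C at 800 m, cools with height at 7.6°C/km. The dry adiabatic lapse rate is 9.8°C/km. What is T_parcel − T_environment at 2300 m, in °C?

-3.3°C (parcel cooler than environment)

Parcel:
  800–2300 m, dry: Δz = 1.5 km ⇒ ΔT = -14.7°C; T = -9.1°C
Environment:
  800–2300 m, environment: Δz = 1.5 km ⇒ ΔT = -11.4°C; T = -5.8°C
T_parcel − T_env = -9.1 − (-5.8) = -3.3°C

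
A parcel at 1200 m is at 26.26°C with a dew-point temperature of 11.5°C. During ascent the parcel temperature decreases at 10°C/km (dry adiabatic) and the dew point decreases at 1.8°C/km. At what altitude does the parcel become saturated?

3000 m

T and T_d converge at 10 − 1.8 = 8.2°C per km
Height above start = (26.26 − 11.5) / 8.2 = 1.8 km
LCL altitude = 1200 m + 1800 m = 3000 m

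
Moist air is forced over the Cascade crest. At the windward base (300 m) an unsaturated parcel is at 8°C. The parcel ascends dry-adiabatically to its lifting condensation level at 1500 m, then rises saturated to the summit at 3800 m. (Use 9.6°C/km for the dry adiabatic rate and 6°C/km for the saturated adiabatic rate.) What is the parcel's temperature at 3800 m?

From 300 m to 1500 m (dry): cools by 9.6 × 1.2 = 11.52°C, giving -3.52°C.
From 1500 m to 3800 m (saturated): cools by 6 × 2.3 = 13.8°C, giving -17.32°C.

-17.32°C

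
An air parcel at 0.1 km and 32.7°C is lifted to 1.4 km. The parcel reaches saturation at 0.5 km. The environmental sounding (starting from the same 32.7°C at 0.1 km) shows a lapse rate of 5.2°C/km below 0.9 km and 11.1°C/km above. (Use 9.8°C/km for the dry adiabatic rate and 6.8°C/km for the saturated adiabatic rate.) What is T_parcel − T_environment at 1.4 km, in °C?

Parcel:
  From 100 m to 500 m (dry): cools by 9.8 × 0.4 = 3.92°C, giving 28.78°C.
  From 500 m to 1400 m (saturated): cools by 6.8 × 0.9 = 6.12°C, giving 22.66°C.
Environment:
  From 100 m to 900 m (environment, lower layer): cools by 5.2 × 0.8 = 4.16°C, giving 28.54°C.
  From 900 m to 1400 m (environment, upper layer): cools by 11.1 × 0.5 = 5.55°C, giving 22.99°C.
T_parcel − T_env = 22.66 − 22.99 = -0.33°C

-0.33°C (parcel cooler than environment)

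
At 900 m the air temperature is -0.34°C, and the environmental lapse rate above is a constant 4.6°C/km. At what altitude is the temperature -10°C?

Height above start = (-0.34 − (-10)) / 4.6 = 2.1 km
Altitude = 900 m + 2100 m = 3000 m

3000 m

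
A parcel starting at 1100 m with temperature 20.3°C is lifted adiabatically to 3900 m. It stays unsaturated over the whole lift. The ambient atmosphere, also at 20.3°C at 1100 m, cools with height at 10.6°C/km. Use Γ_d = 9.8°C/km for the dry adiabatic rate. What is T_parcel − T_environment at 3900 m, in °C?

Parcel:
  From 1100 m to 3900 m (dry): cools by 9.8 × 2.8 = 27.44°C, giving -7.14°C.
Environment:
  From 1100 m to 3900 m (environment): cools by 10.6 × 2.8 = 29.68°C, giving -9.38°C.
T_parcel − T_env = -7.14 − (-9.38) = +2.24°C

+2.24°C (parcel warmer than environment)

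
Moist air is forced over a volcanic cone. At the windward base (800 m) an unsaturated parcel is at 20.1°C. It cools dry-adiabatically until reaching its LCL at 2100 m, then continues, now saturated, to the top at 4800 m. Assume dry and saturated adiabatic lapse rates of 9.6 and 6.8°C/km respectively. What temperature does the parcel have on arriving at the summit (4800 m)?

-10.74°C

Dry to 2100 m: -9.6 × 1.3 km = -12.48°C, so T = 7.62°C.
Saturated to 4800 m: -6.8 × 2.7 km = -18.36°C, so T = -10.74°C.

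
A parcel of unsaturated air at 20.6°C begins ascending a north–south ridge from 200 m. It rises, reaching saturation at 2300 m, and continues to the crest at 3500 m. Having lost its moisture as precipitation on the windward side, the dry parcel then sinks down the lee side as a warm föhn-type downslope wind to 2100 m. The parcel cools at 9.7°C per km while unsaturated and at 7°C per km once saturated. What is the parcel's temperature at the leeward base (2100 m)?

5.41°C

200 → 2300 m (dry, 9.7°C/km): ΔT = -9.7 × 2.1 = -20.37°C → T = 0.23°C
2300 → 3500 m (saturated, 7°C/km): ΔT = -7 × 1.2 = -8.4°C → T = -8.17°C
3500 → 2100 m (dry descent, 9.7°C/km): ΔT = +9.7 × 1.4 = +13.58°C → T = 5.41°C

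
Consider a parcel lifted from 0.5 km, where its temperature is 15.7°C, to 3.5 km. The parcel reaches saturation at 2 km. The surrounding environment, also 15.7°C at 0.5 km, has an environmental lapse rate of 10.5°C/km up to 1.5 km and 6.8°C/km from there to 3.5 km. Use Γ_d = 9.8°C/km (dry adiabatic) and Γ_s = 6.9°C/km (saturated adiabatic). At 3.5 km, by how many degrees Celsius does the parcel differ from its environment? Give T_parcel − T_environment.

Parcel:
  From 500 m to 2000 m (dry): cools by 9.8 × 1.5 = 14.7°C, giving 1°C.
  From 2000 m to 3500 m (saturated): cools by 6.9 × 1.5 = 10.35°C, giving -9.35°C.
Environment:
  From 500 m to 1500 m (environment, lower layer): cools by 10.5 × 1 = 10.5°C, giving 5.2°C.
  From 1500 m to 3500 m (environment, upper layer): cools by 6.8 × 2 = 13.6°C, giving -8.4°C.
T_parcel − T_env = -9.35 − (-8.4) = -0.95°C

-0.95°C (parcel cooler than environment)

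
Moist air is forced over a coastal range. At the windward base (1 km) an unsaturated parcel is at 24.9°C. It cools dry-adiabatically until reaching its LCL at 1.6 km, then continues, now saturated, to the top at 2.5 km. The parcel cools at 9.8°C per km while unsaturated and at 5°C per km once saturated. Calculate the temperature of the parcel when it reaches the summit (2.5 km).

14.52°C

1000–1600 m, dry: Δz = 0.6 km ⇒ ΔT = -5.88°C; T = 19.02°C
1600–2500 m, saturated: Δz = 0.9 km ⇒ ΔT = -4.5°C; T = 14.52°C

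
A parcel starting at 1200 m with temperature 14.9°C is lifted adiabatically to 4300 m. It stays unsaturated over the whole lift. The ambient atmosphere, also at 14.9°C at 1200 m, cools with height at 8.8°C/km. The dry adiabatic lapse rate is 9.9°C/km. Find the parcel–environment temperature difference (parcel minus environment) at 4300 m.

-3.41°C (parcel cooler than environment)

Parcel:
  1200 → 4300 m (dry, 9.9°C/km): ΔT = -9.9 × 3.1 = -30.69°C → T = -15.79°C
Environment:
  1200 → 4300 m (environment, 8.8°C/km): ΔT = -8.8 × 3.1 = -27.28°C → T = -12.38°C
T_parcel − T_env = -15.79 − (-12.38) = -3.41°C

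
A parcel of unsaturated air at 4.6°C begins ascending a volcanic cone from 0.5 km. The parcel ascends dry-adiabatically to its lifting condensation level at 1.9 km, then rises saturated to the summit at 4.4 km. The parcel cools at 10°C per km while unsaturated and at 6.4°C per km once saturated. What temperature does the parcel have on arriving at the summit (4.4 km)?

Dry to 1900 m: -10 × 1.4 km = -14°C, so T = -9.4°C.
Saturated to 4400 m: -6.4 × 2.5 km = -16°C, so T = -25.4°C.

-25.4°C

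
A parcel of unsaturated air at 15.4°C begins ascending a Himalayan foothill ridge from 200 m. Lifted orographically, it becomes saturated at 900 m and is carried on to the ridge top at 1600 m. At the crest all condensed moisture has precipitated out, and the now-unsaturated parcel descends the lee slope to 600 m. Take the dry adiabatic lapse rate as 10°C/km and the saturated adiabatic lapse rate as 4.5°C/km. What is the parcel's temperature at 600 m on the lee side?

Dry to 900 m: -10 × 0.7 km = -7°C, so T = 8.4°C.
Saturated to 1600 m: -4.5 × 0.7 km = -3.15°C, so T = 5.25°C.
Dry descent to 600 m: +10 × 1 km = +10°C, so T = 15.25°C.

15.25°C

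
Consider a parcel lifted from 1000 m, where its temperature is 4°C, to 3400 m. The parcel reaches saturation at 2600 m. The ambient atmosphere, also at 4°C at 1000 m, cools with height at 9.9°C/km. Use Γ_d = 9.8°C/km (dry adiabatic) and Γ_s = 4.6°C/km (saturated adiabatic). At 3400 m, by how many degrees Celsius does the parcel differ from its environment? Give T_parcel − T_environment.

+4.4°C (parcel warmer than environment)

Parcel:
  Dry to 2600 m: -9.8 × 1.6 km = -15.68°C, so T = -11.68°C.
  Saturated to 3400 m: -4.6 × 0.8 km = -3.68°C, so T = -15.36°C.
Environment:
  Environment to 3400 m: -9.9 × 2.4 km = -23.76°C, so T = -19.76°C.
T_parcel − T_env = -15.36 − (-19.76) = +4.4°C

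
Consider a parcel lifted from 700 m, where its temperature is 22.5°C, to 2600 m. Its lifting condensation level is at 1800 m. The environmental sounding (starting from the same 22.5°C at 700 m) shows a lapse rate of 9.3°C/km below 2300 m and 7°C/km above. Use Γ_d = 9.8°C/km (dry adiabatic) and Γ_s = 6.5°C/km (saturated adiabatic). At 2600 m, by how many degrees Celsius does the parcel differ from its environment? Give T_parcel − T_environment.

Parcel:
  Dry to 1800 m: -9.8 × 1.1 km = -10.78°C, so T = 11.72°C.
  Saturated to 2600 m: -6.5 × 0.8 km = -5.2°C, so T = 6.52°C.
Environment:
  Environment, lower layer to 2300 m: -9.3 × 1.6 km = -14.88°C, so T = 7.62°C.
  Environment, upper layer to 2600 m: -7 × 0.3 km = -2.1°C, so T = 5.52°C.
T_parcel − T_env = 6.52 − 5.52 = +1°C

+1°C (parcel warmer than environment)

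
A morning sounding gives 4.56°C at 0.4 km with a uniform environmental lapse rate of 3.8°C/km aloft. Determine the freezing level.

1.6 km

Height above start = (4.56 − 0) / 3.8 = 1.2 km
Altitude = 400 m + 1200 m = 1600 m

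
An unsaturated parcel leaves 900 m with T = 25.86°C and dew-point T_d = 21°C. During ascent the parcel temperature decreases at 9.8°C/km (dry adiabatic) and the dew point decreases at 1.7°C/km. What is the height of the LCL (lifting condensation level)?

T and T_d converge at 9.8 − 1.7 = 8.1°C per km
Height above start = (25.86 − 21) / 8.1 = 0.6 km
LCL altitude = 900 m + 600 m = 1500 m

1500 m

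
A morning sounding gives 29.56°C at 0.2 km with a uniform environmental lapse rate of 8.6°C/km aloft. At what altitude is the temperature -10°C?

Height above start = (29.56 − (-10)) / 8.6 = 4.6 km
Altitude = 200 m + 4600 m = 4800 m

4.8 km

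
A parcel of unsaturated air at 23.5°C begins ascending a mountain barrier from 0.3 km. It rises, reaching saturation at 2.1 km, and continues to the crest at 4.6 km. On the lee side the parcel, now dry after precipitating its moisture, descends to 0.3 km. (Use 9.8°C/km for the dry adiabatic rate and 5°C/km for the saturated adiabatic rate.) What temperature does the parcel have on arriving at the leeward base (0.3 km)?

From 300 m to 2100 m (dry): cools by 9.8 × 1.8 = 17.64°C, giving 5.86°C.
From 2100 m to 4600 m (saturated): cools by 5 × 2.5 = 12.5°C, giving -6.64°C.
From 4600 m to 300 m (dry descent): warms by 9.8 × 4.3 = 42.14°C, giving 35.5°C.

35.5°C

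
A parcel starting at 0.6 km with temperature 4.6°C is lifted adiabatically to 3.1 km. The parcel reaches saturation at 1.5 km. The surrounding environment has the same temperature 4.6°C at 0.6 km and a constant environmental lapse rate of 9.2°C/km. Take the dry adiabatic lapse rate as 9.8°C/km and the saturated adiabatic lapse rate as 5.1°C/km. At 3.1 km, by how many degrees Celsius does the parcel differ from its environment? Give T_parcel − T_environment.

Parcel:
  600–1500 m, dry: Δz = 0.9 km ⇒ ΔT = -8.82°C; T = -4.22°C
  1500–3100 m, saturated: Δz = 1.6 km ⇒ ΔT = -8.16°C; T = -12.38°C
Environment:
  600–3100 m, environment: Δz = 2.5 km ⇒ ΔT = -23°C; T = -18.4°C
T_parcel − T_env = -12.38 − (-18.4) = +6.02°C

+6.02°C (parcel warmer than environment)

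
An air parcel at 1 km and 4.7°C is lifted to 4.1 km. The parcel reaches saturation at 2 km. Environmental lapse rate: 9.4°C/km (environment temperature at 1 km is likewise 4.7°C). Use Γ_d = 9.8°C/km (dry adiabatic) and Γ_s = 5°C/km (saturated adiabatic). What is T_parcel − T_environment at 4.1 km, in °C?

+8.84°C (parcel warmer than environment)

Parcel:
  1000–2000 m, dry: Δz = 1 km ⇒ ΔT = -9.8°C; T = -5.1°C
  2000–4100 m, saturated: Δz = 2.1 km ⇒ ΔT = -10.5°C; T = -15.6°C
Environment:
  1000–4100 m, environment: Δz = 3.1 km ⇒ ΔT = -29.14°C; T = -24.44°C
T_parcel − T_env = -15.6 − (-24.44) = +8.84°C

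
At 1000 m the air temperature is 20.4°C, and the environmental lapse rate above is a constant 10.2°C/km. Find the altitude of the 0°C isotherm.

Height above start = (20.4 − 0) / 10.2 = 2 km
Altitude = 1000 m + 2000 m = 3000 m

3000 m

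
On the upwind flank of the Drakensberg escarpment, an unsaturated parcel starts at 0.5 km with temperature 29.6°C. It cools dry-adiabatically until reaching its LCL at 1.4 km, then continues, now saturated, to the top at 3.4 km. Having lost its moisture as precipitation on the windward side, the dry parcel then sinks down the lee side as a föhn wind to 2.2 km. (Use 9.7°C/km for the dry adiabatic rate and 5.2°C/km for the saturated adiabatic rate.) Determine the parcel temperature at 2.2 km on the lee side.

500 → 1400 m (dry, 9.7°C/km): ΔT = -9.7 × 0.9 = -8.73°C → T = 20.87°C
1400 → 3400 m (saturated, 5.2°C/km): ΔT = -5.2 × 2 = -10.4°C → T = 10.47°C
3400 → 2200 m (dry descent, 9.7°C/km): ΔT = +9.7 × 1.2 = +11.64°C → T = 22.11°C

22.11°C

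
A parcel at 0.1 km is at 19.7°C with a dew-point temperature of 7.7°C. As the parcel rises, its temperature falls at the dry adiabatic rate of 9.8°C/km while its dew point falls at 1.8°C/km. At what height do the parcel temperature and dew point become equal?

1.6 km

T and T_d converge at 9.8 − 1.8 = 8°C per km
Height above start = (19.7 − 7.7) / 8 = 1.5 km
LCL altitude = 100 m + 1500 m = 1600 m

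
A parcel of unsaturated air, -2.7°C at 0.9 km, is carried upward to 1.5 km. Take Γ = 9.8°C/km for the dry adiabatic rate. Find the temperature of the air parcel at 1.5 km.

From 900 m to 1500 m (dry adiabatic): cools by 9.8 × 0.6 = 5.88°C, giving -8.58°C.

-8.58°C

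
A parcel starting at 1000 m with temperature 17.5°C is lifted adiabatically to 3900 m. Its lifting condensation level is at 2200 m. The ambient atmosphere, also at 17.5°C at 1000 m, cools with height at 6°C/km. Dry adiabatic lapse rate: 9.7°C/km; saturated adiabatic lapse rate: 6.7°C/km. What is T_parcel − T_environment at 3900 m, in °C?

-5.63°C (parcel cooler than environment)

Parcel:
  Dry to 2200 m: -9.7 × 1.2 km = -11.64°C, so T = 5.86°C.
  Saturated to 3900 m: -6.7 × 1.7 km = -11.39°C, so T = -5.53°C.
Environment:
  Environment to 3900 m: -6 × 2.9 km = -17.4°C, so T = 0.1°C.
T_parcel − T_env = -5.53 − 0.1 = -5.63°C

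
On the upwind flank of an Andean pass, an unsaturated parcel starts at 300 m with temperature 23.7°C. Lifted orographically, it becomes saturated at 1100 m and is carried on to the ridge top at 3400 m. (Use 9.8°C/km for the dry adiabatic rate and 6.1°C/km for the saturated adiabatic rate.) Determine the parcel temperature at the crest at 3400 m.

300 → 1100 m (dry, 9.8°C/km): ΔT = -9.8 × 0.8 = -7.84°C → T = 15.86°C
1100 → 3400 m (saturated, 6.1°C/km): ΔT = -6.1 × 2.3 = -14.03°C → T = 1.83°C

1.83°C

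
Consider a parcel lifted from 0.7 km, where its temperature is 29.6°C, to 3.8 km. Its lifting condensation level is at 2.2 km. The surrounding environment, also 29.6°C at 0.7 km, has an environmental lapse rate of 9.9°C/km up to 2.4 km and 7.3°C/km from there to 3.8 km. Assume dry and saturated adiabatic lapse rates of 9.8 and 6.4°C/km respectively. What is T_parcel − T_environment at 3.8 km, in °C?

+2.11°C (parcel warmer than environment)

Parcel:
  Dry to 2200 m: -9.8 × 1.5 km = -14.7°C, so T = 14.9°C.
  Saturated to 3800 m: -6.4 × 1.6 km = -10.24°C, so T = 4.66°C.
Environment:
  Environment, lower layer to 2400 m: -9.9 × 1.7 km = -16.83°C, so T = 12.77°C.
  Environment, upper layer to 3800 m: -7.3 × 1.4 km = -10.22°C, so T = 2.55°C.
T_parcel − T_env = 4.66 − 2.55 = +2.11°C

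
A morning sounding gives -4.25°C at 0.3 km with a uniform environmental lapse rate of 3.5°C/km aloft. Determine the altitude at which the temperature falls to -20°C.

Height above start = (-4.25 − (-20)) / 3.5 = 4.5 km
Altitude = 300 m + 4500 m = 4800 m

4.8 km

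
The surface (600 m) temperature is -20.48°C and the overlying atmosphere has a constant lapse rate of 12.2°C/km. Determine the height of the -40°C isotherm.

2200 m

Height above start = (-20.48 − (-40)) / 12.2 = 1.6 km
Altitude = 600 m + 1600 m = 2200 m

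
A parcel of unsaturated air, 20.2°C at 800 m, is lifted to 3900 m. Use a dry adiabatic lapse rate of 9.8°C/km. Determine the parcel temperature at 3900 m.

-10.18°C

Dry adiabatic to 3900 m: -9.8 × 3.1 km = -30.38°C, so T = -10.18°C.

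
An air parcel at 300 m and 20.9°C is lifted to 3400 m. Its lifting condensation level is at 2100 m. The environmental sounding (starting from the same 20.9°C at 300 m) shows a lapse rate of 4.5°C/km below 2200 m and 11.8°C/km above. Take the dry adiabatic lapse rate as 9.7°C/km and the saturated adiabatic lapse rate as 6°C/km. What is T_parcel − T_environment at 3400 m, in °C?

-2.55°C (parcel cooler than environment)

Parcel:
  Dry to 2100 m: -9.7 × 1.8 km = -17.46°C, so T = 3.44°C.
  Saturated to 3400 m: -6 × 1.3 km = -7.8°C, so T = -4.36°C.
Environment:
  Environment, lower layer to 2200 m: -4.5 × 1.9 km = -8.55°C, so T = 12.35°C.
  Environment, upper layer to 3400 m: -11.8 × 1.2 km = -14.16°C, so T = -1.81°C.
T_parcel − T_env = -4.36 − (-1.81) = -2.55°C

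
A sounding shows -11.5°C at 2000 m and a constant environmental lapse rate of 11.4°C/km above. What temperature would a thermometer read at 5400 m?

-50.26°C

Environmental to 5400 m: -11.4 × 3.4 km = -38.76°C, so T = -50.26°C.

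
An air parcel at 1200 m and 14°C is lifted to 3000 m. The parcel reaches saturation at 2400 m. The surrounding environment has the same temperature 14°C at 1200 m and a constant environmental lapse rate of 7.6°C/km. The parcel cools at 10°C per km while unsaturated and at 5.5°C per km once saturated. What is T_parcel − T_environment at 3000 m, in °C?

-1.62°C (parcel cooler than environment)

Parcel:
  1200 → 2400 m (dry, 10°C/km): ΔT = -10 × 1.2 = -12°C → T = 2°C
  2400 → 3000 m (saturated, 5.5°C/km): ΔT = -5.5 × 0.6 = -3.3°C → T = -1.3°C
Environment:
  1200 → 3000 m (environment, 7.6°C/km): ΔT = -7.6 × 1.8 = -13.68°C → T = 0.32°C
T_parcel − T_env = -1.3 − 0.32 = -1.62°C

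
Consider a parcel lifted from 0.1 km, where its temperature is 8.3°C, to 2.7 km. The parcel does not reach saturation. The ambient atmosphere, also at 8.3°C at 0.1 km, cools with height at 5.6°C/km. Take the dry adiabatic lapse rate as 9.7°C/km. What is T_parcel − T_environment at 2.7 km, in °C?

-10.66°C (parcel cooler than environment)

Parcel:
  100–2700 m, dry: Δz = 2.6 km ⇒ ΔT = -25.22°C; T = -16.92°C
Environment:
  100–2700 m, environment: Δz = 2.6 km ⇒ ΔT = -14.56°C; T = -6.26°C
T_parcel − T_env = -16.92 − (-6.26) = -10.66°C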